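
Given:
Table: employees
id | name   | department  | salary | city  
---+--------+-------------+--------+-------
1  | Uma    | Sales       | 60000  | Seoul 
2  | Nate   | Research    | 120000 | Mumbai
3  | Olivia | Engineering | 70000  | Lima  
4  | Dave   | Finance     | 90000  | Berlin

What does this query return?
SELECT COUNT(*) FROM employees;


COUNT(*) counts all rows

4


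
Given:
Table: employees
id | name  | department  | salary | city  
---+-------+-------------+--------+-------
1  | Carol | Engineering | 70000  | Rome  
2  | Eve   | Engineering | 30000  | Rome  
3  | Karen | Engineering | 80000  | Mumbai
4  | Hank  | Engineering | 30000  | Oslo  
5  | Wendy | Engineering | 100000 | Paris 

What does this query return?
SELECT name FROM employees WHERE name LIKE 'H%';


LIKE 'H%' matches names starting with 'H'
Matching: 1

1 rows:
Hank


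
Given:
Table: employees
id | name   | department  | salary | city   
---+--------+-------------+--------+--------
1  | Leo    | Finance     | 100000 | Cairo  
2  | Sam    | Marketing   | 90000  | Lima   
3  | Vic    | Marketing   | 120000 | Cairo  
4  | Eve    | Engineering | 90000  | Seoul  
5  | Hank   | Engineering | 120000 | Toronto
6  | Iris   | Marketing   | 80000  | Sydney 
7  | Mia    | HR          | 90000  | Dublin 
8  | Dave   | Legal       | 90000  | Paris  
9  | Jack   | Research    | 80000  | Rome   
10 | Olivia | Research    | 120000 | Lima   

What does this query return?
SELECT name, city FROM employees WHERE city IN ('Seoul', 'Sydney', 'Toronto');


Filtering: city IN ('Seoul', 'Sydney', 'Toronto')
Matching: 3 rows

3 rows:
Eve, Seoul
Hank, Toronto
Iris, Sydney


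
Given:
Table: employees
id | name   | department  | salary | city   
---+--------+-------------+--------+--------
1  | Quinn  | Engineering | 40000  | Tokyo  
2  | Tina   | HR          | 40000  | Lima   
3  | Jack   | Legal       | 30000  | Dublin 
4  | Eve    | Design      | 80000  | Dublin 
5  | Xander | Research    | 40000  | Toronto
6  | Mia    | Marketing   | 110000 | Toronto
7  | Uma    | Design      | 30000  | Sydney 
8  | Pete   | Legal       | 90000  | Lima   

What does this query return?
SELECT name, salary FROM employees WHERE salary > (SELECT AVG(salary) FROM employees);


Subquery: AVG(salary) = 57500.0
Filtering: salary > 57500.0
  Eve (80000) -> MATCH
  Mia (110000) -> MATCH
  Pete (90000) -> MATCH


3 rows:
Eve, 80000
Mia, 110000
Pete, 90000


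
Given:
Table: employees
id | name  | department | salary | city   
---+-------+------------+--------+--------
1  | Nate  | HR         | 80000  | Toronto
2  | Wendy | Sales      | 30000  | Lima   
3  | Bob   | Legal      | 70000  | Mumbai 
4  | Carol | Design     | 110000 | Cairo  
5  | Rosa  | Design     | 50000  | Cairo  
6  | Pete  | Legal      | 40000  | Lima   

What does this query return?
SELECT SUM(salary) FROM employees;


SUM(salary) = 80000 + 30000 + 70000 + 110000 + 50000 + 40000 = 380000

380000


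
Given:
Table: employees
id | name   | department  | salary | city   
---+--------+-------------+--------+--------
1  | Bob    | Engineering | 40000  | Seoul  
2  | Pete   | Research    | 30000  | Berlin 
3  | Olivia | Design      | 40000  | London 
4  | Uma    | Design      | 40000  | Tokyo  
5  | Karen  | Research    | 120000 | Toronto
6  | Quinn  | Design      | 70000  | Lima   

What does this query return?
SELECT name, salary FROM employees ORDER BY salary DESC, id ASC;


Sorting by salary DESC, then id ASC for ties

6 rows:
Karen, 120000
Quinn, 70000
Bob, 40000
Olivia, 40000
Uma, 40000
Pete, 30000


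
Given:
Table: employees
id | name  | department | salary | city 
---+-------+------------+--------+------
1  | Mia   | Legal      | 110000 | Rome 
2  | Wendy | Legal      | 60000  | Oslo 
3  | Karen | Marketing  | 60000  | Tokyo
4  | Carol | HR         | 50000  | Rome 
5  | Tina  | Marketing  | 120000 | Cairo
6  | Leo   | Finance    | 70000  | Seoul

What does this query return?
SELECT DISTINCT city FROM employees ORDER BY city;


All 'city' values (row order): Rome, Oslo, Tokyo, Rome, Cairo, Seoul
Removing duplicates leaves 5 unique value(s).

5 values:
Cairo
Oslo
Rome
Seoul
Tokyo


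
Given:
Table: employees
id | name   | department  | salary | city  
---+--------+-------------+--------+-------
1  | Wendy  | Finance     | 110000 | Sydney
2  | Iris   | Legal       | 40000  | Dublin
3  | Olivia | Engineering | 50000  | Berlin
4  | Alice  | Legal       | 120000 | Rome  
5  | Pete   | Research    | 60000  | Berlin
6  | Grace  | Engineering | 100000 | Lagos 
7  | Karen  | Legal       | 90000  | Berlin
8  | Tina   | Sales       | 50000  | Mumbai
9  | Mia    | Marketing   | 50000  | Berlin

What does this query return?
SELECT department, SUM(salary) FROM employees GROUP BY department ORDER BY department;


Summing salary within each department:
  Engineering: 50000 + 100000 = 150000
  Finance: 110000 = 110000
  Legal: 40000 + 120000 + 90000 = 250000
  Marketing: 50000 = 50000
  Research: 60000 = 60000
  Sales: 50000 = 50000


6 groups:
Engineering, 150000
Finance, 110000
Legal, 250000
Marketing, 50000
Research, 60000
Sales, 50000


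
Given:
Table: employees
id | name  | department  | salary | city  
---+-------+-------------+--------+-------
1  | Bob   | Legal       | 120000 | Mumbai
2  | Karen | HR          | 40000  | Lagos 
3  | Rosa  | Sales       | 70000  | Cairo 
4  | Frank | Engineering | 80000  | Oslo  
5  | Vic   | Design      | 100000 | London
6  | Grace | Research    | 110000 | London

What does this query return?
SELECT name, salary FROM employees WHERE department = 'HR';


Filtering: department = 'HR'
Matching rows: 1

1 rows:
Karen, 40000


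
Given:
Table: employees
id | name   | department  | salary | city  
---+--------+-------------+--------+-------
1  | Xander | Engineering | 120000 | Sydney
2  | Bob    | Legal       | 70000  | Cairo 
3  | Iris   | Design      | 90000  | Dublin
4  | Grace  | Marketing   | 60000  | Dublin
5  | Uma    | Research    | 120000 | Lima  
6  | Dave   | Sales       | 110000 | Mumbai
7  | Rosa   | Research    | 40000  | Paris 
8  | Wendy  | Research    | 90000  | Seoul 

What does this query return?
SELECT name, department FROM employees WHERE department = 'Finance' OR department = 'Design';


Filtering: department = 'Finance' OR 'Design'
Matching: 1 rows

1 rows:
Iris, Design


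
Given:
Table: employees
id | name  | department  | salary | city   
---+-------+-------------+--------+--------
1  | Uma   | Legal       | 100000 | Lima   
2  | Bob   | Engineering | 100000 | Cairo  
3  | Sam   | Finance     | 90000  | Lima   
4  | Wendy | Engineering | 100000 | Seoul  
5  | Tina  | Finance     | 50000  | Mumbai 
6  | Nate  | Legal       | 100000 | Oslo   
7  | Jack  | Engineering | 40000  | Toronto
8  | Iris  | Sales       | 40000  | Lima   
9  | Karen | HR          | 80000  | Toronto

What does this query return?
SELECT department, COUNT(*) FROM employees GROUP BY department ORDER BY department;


Assigning each row to its department group:
  Uma -> Legal
  Bob -> Engineering
  Sam -> Finance
  Wendy -> Engineering
  Tina -> Finance
  Nate -> Legal
  Jack -> Engineering
  Iris -> Sales
  Karen -> HR


5 groups:
Engineering, 3
Finance, 2
HR, 1
Legal, 2
Sales, 1


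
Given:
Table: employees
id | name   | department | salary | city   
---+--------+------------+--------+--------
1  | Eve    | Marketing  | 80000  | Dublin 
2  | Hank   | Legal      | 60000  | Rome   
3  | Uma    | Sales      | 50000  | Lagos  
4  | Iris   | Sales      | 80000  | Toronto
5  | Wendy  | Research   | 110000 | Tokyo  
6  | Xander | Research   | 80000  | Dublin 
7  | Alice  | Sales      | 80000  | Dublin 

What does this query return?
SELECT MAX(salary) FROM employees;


Salaries: 80000, 60000, 50000, 80000, 110000, 80000, 80000
MAX = 110000

110000


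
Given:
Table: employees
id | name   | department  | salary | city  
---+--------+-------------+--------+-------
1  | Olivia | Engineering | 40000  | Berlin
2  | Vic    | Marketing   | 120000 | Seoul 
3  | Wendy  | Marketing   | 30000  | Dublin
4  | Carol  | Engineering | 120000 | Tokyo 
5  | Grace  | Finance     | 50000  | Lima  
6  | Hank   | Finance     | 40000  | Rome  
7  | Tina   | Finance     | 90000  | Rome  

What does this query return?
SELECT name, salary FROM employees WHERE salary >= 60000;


Filtering: salary >= 60000
Matching: 3 rows

3 rows:
Vic, 120000
Carol, 120000
Tina, 90000


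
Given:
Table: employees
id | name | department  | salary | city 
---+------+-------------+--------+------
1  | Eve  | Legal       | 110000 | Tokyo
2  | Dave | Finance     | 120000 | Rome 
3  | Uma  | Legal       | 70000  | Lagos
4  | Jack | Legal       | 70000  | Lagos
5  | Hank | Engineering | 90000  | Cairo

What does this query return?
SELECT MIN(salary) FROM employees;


Salaries: 110000, 120000, 70000, 70000, 90000
MIN = 70000

70000


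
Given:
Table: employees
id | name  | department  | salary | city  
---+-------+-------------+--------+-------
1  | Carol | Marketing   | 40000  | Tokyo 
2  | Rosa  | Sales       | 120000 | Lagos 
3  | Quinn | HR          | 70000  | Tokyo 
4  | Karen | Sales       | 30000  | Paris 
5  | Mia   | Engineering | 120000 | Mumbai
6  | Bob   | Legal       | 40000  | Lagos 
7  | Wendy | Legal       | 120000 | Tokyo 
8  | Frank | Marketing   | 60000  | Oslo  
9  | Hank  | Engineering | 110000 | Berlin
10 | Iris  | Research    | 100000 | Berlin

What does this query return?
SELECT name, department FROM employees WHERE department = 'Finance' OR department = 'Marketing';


Filtering: department = 'Finance' OR 'Marketing'
Matching: 2 rows

2 rows:
Carol, Marketing
Frank, Marketing


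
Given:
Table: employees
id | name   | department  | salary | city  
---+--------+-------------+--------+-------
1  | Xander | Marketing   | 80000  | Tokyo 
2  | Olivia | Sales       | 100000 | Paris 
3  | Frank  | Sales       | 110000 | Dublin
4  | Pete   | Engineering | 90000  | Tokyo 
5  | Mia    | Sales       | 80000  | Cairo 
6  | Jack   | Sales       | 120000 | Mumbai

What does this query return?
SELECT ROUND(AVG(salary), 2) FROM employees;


SUM(salary) = 580000
COUNT = 6
ROUND(AVG, 2) = ROUND(580000 / 6, 2) = 96666.67

96666.67


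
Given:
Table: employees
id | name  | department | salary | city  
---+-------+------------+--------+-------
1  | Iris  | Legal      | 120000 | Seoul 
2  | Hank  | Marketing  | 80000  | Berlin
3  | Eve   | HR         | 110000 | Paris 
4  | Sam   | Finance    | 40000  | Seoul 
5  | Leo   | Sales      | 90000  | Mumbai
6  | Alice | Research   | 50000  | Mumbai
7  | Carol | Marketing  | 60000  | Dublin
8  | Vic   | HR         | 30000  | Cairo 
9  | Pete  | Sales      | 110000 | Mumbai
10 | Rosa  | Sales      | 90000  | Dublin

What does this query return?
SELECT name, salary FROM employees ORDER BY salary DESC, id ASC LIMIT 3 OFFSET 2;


Sort by salary DESC (id ASC tiebreak), then skip 2 and take 3
Rows 3 through 5

3 rows:
Pete, 110000
Leo, 90000
Rosa, 90000


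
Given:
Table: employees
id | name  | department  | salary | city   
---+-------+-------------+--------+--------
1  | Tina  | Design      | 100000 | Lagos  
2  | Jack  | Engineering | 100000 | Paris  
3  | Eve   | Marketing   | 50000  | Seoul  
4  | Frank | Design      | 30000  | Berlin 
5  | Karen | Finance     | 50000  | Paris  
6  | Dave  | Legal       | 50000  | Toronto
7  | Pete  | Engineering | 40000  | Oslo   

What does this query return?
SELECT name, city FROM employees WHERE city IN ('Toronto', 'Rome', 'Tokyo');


Filtering: city IN ('Toronto', 'Rome', 'Tokyo')
Matching: 1 rows

1 rows:
Dave, Toronto


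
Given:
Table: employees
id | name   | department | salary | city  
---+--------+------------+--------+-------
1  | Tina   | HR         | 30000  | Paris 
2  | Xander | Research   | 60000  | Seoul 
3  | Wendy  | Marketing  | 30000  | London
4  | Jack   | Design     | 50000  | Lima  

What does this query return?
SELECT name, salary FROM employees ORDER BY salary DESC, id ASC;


Sorting by salary DESC, then id ASC for ties

4 rows:
Xander, 60000
Jack, 50000
Tina, 30000
Wendy, 30000


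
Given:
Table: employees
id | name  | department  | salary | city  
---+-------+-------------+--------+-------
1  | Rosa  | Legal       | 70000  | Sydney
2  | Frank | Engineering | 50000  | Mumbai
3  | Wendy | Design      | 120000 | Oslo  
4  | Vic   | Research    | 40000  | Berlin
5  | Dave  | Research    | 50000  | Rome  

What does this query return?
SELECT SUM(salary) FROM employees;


SUM(salary) = 70000 + 50000 + 120000 + 40000 + 50000 = 330000

330000


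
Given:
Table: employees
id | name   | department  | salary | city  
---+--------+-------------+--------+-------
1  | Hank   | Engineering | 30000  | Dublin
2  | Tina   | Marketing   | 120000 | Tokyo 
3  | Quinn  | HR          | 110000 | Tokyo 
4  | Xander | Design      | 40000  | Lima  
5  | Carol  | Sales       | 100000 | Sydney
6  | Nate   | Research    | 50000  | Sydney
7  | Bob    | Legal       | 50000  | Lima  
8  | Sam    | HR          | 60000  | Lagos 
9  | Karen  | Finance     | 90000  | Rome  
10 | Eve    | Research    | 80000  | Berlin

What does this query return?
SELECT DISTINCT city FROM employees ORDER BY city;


All 'city' values (row order): Dublin, Tokyo, Tokyo, Lima, Sydney, Sydney, Lima, Lagos, Rome, Berlin
Removing duplicates leaves 7 unique value(s).

7 values:
Berlin
Dublin
Lagos
Lima
Rome
Sydney
Tokyo


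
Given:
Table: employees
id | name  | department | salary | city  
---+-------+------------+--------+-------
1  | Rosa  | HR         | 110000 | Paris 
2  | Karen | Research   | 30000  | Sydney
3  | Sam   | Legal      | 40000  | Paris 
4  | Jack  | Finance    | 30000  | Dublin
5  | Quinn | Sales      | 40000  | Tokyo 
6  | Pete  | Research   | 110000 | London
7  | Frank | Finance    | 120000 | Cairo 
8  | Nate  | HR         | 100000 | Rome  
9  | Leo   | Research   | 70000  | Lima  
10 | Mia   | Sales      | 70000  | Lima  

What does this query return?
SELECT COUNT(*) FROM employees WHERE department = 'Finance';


Counting rows where department = 'Finance'
  Jack -> MATCH
  Frank -> MATCH


2


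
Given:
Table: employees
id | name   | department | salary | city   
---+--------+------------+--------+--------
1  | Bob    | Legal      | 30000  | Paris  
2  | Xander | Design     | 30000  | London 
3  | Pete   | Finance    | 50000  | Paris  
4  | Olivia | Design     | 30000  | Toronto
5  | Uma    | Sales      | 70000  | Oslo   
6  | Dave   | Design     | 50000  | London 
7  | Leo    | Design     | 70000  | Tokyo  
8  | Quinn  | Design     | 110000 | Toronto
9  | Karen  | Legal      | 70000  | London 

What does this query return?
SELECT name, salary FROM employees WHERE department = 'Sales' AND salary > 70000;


Filtering: department = 'Sales' AND salary > 70000
Matching: 0 rows

Empty result set (0 rows)


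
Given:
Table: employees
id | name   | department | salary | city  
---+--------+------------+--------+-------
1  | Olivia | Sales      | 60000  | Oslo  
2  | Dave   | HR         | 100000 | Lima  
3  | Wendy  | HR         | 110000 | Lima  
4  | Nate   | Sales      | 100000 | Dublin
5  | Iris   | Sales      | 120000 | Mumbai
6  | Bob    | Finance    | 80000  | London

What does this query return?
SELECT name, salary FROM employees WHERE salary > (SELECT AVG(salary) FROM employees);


Subquery: AVG(salary) = 95000.0
Filtering: salary > 95000.0
  Dave (100000) -> MATCH
  Wendy (110000) -> MATCH
  Nate (100000) -> MATCH
  Iris (120000) -> MATCH


4 rows:
Dave, 100000
Wendy, 110000
Nate, 100000
Iris, 120000


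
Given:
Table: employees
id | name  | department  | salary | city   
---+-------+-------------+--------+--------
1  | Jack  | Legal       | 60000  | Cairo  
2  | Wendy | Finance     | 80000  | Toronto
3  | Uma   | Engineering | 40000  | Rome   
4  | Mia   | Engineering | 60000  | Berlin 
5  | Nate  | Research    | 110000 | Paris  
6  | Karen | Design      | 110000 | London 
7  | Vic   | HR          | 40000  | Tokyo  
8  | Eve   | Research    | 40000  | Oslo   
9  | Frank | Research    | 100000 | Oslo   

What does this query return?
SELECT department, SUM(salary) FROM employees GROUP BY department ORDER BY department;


Summing salary within each department:
  Design: 110000 = 110000
  Engineering: 40000 + 60000 = 100000
  Finance: 80000 = 80000
  HR: 40000 = 40000
  Legal: 60000 = 60000
  Research: 110000 + 40000 + 100000 = 250000


6 groups:
Design, 110000
Engineering, 100000
Finance, 80000
HR, 40000
Legal, 60000
Research, 250000


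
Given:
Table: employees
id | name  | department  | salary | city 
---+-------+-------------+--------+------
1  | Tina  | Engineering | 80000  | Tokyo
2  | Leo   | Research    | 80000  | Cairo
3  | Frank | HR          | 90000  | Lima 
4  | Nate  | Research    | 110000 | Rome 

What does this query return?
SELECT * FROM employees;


SELECT * returns all 4 rows with all columns

4 rows:
1, Tina, Engineering, 80000, Tokyo
2, Leo, Research, 80000, Cairo
3, Frank, HR, 90000, Lima
4, Nate, Research, 110000, Rome


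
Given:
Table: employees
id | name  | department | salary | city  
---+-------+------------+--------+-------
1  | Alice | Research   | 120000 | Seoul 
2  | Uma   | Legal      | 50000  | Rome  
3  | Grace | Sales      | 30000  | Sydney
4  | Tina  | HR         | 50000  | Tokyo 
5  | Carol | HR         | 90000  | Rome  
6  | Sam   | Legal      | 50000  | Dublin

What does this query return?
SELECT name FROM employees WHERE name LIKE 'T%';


LIKE 'T%' matches names starting with 'T'
Matching: 1

1 rows:
Tina


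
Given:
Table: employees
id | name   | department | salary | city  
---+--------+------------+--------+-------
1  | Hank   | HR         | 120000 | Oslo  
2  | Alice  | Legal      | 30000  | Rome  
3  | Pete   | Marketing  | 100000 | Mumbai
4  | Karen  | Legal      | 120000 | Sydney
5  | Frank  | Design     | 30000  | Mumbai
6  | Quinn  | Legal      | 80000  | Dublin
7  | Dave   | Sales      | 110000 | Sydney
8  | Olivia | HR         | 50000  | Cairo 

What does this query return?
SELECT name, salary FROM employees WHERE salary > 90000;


Filtering: salary > 90000
Matching: 4 rows

4 rows:
Hank, 120000
Pete, 100000
Karen, 120000
Dave, 110000


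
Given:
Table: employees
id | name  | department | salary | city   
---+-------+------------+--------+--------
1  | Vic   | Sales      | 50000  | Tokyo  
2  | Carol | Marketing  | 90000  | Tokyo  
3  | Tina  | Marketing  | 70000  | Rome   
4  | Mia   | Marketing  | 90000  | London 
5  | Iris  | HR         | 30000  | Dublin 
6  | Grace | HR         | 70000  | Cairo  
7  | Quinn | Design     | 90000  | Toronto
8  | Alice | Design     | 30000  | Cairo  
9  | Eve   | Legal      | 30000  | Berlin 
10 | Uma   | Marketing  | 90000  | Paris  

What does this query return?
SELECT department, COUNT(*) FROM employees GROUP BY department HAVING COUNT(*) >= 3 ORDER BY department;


Groups with count >= 3:
  Marketing: 4 -> PASS
  Design: 2 -> filtered out
  HR: 2 -> filtered out
  Legal: 1 -> filtered out
  Sales: 1 -> filtered out


1 groups:
Marketing, 4


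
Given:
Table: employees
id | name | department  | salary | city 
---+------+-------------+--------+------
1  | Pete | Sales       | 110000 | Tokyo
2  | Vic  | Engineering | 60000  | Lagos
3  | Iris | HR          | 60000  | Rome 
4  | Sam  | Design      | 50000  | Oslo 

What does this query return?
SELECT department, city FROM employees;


Projecting columns: department, city

4 rows:
Sales, Tokyo
Engineering, Lagos
HR, Rome
Design, Oslo


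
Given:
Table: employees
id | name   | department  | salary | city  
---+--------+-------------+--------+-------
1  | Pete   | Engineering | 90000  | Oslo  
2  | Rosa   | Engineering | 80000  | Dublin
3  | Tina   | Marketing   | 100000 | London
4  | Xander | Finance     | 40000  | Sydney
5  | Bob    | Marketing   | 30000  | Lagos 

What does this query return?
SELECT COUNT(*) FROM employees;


COUNT(*) counts all rows

5


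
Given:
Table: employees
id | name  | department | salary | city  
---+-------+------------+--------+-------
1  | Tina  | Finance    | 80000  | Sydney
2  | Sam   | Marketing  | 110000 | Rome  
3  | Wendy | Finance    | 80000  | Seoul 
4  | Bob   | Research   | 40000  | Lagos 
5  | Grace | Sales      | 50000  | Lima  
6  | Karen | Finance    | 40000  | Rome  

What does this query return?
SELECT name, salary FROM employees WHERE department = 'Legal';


Filtering: department = 'Legal'
Matching rows: 0

Empty result set (0 rows)


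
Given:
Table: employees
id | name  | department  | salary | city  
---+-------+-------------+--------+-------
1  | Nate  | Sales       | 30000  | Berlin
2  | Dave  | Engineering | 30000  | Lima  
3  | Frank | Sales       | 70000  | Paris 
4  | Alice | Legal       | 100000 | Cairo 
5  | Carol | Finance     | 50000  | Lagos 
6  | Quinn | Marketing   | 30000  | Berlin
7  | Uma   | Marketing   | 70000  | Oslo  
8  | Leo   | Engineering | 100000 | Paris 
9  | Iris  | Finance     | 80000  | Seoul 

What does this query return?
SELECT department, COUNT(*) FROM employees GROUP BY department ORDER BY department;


Assigning each row to its department group:
  Nate -> Sales
  Dave -> Engineering
  Frank -> Sales
  Alice -> Legal
  Carol -> Finance
  Quinn -> Marketing
  Uma -> Marketing
  Leo -> Engineering
  Iris -> Finance


5 groups:
Engineering, 2
Finance, 2
Legal, 1
Marketing, 2
Sales, 2


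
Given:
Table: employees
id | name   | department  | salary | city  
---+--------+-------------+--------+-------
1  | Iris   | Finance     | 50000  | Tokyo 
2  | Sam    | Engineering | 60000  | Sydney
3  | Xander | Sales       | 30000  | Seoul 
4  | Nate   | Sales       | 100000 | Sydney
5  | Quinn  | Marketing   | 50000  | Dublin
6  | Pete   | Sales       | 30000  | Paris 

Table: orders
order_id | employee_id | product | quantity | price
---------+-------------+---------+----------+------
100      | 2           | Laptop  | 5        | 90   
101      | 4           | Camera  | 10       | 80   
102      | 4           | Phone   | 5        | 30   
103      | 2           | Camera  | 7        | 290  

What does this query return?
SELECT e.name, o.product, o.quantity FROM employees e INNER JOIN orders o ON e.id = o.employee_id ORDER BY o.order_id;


Joining employees.id = orders.employee_id:
  employee Sam (id=2) -> order Laptop
  employee Nate (id=4) -> order Camera
  employee Nate (id=4) -> order Phone
  employee Sam (id=2) -> order Camera


4 rows:
Sam, Laptop, 5
Nate, Camera, 10
Nate, Phone, 5
Sam, Camera, 7


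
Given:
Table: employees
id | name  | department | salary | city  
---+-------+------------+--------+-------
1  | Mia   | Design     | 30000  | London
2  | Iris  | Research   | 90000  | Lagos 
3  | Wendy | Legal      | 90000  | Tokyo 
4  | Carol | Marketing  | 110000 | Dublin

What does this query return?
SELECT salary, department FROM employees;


Projecting columns: salary, department

4 rows:
30000, Design
90000, Research
90000, Legal
110000, Marketing


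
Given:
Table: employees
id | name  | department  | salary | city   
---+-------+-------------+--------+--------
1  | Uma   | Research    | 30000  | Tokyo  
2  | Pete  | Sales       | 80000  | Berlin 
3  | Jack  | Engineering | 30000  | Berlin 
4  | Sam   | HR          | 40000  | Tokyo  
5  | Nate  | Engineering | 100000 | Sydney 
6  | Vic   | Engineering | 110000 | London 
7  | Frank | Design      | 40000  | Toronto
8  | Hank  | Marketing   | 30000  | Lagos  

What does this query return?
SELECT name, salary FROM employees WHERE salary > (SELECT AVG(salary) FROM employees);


Subquery: AVG(salary) = 57500.0
Filtering: salary > 57500.0
  Pete (80000) -> MATCH
  Nate (100000) -> MATCH
  Vic (110000) -> MATCH


3 rows:
Pete, 80000
Nate, 100000
Vic, 110000


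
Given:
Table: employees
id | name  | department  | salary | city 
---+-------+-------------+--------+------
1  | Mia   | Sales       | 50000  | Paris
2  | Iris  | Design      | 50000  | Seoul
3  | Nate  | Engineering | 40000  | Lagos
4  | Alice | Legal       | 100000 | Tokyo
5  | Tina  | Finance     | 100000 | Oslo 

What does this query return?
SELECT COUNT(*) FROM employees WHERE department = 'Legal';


Counting rows where department = 'Legal'
  Alice -> MATCH


1


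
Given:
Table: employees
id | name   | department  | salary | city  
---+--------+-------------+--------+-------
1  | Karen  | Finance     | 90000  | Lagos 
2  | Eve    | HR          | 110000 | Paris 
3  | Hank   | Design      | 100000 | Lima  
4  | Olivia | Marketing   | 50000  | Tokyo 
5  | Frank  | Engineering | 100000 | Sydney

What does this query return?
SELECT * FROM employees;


SELECT * returns all 5 rows with all columns

5 rows:
1, Karen, Finance, 90000, Lagos
2, Eve, HR, 110000, Paris
3, Hank, Design, 100000, Lima
4, Olivia, Marketing, 50000, Tokyo
5, Frank, Engineering, 100000, Sydney


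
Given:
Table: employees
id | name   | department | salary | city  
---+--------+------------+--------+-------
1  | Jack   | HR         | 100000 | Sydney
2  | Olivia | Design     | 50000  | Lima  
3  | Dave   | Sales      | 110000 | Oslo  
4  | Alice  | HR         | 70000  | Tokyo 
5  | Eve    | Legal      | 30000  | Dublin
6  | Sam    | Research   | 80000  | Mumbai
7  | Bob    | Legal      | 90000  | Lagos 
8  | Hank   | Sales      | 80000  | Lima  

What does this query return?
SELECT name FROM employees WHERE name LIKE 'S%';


LIKE 'S%' matches names starting with 'S'
Matching: 1

1 rows:
Sam


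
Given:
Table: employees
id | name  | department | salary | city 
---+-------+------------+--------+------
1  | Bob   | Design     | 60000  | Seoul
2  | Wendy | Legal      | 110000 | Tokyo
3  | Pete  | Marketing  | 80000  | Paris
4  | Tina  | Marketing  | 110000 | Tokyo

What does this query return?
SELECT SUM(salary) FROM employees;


SUM(salary) = 60000 + 110000 + 80000 + 110000 = 360000

360000


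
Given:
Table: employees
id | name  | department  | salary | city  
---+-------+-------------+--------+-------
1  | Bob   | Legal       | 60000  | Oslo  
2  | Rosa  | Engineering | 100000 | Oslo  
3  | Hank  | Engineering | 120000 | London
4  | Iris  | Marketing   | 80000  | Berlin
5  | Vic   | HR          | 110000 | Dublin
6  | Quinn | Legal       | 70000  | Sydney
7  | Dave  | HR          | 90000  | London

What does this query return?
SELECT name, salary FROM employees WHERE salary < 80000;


Filtering: salary < 80000
Matching: 2 rows

2 rows:
Bob, 60000
Quinn, 70000


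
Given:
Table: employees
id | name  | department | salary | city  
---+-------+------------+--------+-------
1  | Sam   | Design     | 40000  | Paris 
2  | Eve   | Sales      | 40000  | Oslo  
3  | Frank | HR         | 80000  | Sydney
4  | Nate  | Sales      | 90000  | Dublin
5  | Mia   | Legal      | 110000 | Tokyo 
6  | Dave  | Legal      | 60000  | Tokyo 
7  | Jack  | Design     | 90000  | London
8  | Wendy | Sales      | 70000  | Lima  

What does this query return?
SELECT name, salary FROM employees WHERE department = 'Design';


Filtering: department = 'Design'
Matching rows: 2

2 rows:
Sam, 40000
Jack, 90000


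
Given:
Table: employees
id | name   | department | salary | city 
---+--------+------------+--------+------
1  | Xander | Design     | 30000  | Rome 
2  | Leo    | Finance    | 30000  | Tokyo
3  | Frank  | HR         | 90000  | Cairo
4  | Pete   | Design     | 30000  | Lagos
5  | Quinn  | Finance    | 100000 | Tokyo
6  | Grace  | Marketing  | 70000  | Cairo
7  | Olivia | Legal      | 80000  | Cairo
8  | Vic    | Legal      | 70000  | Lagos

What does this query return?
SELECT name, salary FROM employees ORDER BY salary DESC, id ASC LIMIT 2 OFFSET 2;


Sort by salary DESC (id ASC tiebreak), then skip 2 and take 2
Rows 3 through 4

2 rows:
Olivia, 80000
Grace, 70000


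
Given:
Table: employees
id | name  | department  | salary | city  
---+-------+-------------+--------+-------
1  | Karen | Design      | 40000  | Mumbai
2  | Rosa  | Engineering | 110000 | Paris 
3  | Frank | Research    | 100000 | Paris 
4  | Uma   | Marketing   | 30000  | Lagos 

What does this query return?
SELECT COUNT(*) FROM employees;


COUNT(*) counts all rows

4


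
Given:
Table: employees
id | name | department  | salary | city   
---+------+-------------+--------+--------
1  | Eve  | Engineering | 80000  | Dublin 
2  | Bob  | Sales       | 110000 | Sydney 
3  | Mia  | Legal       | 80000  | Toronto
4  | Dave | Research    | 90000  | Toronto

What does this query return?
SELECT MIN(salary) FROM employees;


Salaries: 80000, 110000, 80000, 90000
MIN = 80000

80000


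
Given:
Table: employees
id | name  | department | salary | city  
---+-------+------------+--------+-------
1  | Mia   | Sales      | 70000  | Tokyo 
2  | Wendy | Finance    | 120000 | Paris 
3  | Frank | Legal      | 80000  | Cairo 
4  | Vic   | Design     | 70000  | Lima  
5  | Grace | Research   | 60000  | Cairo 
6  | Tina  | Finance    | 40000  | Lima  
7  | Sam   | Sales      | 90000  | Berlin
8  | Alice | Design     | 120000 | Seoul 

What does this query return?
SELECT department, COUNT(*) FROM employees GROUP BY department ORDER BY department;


Assigning each row to its department group:
  Mia -> Sales
  Wendy -> Finance
  Frank -> Legal
  Vic -> Design
  Grace -> Research
  Tina -> Finance
  Sam -> Sales
  Alice -> Design


5 groups:
Design, 2
Finance, 2
Legal, 1
Research, 1
Sales, 2


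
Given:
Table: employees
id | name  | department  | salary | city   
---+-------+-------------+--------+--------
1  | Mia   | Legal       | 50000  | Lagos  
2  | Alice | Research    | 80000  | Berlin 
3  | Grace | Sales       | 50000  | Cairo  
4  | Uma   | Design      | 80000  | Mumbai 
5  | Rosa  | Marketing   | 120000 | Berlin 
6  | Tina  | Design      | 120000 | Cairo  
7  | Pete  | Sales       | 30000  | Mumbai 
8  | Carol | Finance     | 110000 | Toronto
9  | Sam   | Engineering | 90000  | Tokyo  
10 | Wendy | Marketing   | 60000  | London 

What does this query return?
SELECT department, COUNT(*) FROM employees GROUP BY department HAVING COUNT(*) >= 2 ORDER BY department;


Groups with count >= 2:
  Design: 2 -> PASS
  Marketing: 2 -> PASS
  Sales: 2 -> PASS
  Engineering: 1 -> filtered out
  Finance: 1 -> filtered out
  Legal: 1 -> filtered out
  Research: 1 -> filtered out


3 groups:
Design, 2
Marketing, 2
Sales, 2


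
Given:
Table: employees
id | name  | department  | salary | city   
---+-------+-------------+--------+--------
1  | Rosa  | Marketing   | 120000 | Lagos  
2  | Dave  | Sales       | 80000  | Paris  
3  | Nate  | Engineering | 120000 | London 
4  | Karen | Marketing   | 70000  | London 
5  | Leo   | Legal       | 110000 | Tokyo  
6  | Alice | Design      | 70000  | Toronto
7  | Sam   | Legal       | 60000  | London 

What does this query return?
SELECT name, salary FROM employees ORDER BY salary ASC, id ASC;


Sorting by salary ASC, then id ASC for ties

7 rows:
Sam, 60000
Karen, 70000
Alice, 70000
Dave, 80000
Leo, 110000
Rosa, 120000
Nate, 120000


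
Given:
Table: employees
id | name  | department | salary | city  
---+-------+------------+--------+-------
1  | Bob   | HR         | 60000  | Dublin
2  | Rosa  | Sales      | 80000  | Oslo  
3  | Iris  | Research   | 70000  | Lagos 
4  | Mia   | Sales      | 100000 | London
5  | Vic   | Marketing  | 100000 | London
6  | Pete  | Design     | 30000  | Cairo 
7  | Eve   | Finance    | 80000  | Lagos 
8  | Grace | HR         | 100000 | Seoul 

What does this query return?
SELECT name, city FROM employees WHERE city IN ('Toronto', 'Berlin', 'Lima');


Filtering: city IN ('Toronto', 'Berlin', 'Lima')
Matching: 0 rows

Empty result set (0 rows)


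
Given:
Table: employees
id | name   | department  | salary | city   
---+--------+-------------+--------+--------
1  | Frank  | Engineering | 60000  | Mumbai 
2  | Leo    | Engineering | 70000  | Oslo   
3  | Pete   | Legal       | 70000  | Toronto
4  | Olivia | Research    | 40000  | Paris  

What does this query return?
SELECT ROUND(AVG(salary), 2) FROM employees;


SUM(salary) = 240000
COUNT = 4
ROUND(AVG, 2) = ROUND(240000 / 4, 2) = 60000.0

60000.0


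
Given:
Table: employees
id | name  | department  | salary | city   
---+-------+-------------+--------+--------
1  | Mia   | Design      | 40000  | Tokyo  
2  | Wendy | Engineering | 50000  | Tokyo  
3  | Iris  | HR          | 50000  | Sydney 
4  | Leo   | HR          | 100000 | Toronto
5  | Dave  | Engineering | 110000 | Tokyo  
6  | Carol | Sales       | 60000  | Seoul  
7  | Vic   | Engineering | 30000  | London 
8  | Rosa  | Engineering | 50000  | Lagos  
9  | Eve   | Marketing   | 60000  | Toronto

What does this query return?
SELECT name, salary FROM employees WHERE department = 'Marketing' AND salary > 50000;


Filtering: department = 'Marketing' AND salary > 50000
Matching: 1 rows

1 rows:
Eve, 60000


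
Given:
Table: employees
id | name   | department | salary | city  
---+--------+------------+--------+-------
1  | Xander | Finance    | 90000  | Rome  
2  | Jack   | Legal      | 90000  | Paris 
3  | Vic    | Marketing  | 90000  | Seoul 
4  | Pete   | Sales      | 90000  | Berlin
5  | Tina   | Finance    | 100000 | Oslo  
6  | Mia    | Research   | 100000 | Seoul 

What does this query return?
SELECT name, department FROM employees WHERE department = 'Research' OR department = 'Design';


Filtering: department = 'Research' OR 'Design'
Matching: 1 rows

1 rows:
Mia, Research


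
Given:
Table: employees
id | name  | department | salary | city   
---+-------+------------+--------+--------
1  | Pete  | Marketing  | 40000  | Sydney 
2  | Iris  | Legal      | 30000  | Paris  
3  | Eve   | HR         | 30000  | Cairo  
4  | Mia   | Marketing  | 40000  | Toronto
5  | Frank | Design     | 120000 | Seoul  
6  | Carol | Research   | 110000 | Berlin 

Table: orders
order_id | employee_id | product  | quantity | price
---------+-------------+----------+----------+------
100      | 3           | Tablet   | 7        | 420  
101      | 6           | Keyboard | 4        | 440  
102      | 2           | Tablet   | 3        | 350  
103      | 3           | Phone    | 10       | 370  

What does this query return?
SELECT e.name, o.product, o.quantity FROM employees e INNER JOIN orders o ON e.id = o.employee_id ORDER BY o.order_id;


Joining employees.id = orders.employee_id:
  employee Eve (id=3) -> order Tablet
  employee Carol (id=6) -> order Keyboard
  employee Iris (id=2) -> order Tablet
  employee Eve (id=3) -> order Phone


4 rows:
Eve, Tablet, 7
Carol, Keyboard, 4
Iris, Tablet, 3
Eve, Phone, 10


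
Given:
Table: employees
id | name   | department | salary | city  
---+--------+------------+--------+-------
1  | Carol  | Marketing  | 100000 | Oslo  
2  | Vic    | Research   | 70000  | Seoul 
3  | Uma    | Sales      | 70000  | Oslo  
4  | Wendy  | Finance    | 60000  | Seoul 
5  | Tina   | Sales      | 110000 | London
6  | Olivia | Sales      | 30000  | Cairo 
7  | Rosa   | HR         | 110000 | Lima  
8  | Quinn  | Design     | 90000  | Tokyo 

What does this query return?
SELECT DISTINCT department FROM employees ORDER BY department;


All 'department' values (row order): Marketing, Research, Sales, Finance, Sales, Sales, HR, Design
Removing duplicates leaves 6 unique value(s).

6 values:
Design
Finance
HR
Marketing
Research
Sales


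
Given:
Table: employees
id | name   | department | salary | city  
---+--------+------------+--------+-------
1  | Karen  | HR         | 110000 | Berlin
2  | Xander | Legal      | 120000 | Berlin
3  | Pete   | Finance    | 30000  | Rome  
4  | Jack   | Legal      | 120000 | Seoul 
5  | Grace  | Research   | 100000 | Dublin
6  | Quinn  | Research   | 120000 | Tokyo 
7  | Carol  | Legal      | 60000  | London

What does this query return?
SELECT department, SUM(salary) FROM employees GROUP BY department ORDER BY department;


Summing salary within each department:
  Finance: 30000 = 30000
  HR: 110000 = 110000
  Legal: 120000 + 120000 + 60000 = 300000
  Research: 100000 + 120000 = 220000


4 groups:
Finance, 30000
HR, 110000
Legal, 300000
Research, 220000


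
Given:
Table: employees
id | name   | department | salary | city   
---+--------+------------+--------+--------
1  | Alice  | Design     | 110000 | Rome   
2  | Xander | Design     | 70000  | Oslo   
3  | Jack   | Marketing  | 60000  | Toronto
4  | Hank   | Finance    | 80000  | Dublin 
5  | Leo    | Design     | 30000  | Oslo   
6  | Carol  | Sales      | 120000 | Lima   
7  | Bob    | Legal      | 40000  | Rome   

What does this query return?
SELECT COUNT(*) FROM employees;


COUNT(*) counts all rows

7


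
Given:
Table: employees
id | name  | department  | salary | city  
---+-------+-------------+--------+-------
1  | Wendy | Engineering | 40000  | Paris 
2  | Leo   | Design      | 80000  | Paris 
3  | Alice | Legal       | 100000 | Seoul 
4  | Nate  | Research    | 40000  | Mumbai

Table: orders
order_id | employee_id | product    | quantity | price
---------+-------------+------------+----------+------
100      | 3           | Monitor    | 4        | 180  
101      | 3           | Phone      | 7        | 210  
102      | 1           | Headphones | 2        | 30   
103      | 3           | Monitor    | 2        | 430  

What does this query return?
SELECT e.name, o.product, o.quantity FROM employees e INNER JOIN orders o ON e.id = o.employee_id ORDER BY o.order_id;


Joining employees.id = orders.employee_id:
  employee Alice (id=3) -> order Monitor
  employee Alice (id=3) -> order Phone
  employee Wendy (id=1) -> order Headphones
  employee Alice (id=3) -> order Monitor


4 rows:
Alice, Monitor, 4
Alice, Phone, 7
Wendy, Headphones, 2
Alice, Monitor, 2


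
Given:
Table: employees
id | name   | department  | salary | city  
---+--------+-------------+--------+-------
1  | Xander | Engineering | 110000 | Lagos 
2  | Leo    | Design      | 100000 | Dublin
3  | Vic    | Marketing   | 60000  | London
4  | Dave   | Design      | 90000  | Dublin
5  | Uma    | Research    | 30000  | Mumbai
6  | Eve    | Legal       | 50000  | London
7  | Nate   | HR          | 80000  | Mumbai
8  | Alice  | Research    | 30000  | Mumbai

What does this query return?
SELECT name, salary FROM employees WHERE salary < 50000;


Filtering: salary < 50000
Matching: 2 rows

2 rows:
Uma, 30000
Alice, 30000


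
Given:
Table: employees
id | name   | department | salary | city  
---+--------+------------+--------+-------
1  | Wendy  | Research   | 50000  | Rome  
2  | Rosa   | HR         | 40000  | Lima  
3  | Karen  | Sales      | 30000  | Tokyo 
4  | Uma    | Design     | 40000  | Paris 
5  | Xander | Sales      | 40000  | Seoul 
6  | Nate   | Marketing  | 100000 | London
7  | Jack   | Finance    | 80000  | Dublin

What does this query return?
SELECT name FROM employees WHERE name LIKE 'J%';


LIKE 'J%' matches names starting with 'J'
Matching: 1

1 rows:
Jack


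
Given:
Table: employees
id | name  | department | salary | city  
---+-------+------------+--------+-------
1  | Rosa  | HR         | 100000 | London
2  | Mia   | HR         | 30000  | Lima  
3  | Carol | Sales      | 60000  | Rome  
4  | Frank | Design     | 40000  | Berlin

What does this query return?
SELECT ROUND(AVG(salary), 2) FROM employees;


SUM(salary) = 230000
COUNT = 4
ROUND(AVG, 2) = ROUND(230000 / 4, 2) = 57500.0

57500.0


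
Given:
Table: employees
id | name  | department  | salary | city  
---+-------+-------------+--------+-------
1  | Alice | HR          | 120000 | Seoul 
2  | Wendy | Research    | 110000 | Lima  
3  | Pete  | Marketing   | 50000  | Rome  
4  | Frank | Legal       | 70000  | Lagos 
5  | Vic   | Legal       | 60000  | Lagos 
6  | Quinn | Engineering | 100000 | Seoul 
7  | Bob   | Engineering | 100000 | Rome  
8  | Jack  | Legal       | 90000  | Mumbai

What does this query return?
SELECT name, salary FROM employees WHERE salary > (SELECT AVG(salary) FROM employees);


Subquery: AVG(salary) = 87500.0
Filtering: salary > 87500.0
  Alice (120000) -> MATCH
  Wendy (110000) -> MATCH
  Quinn (100000) -> MATCH
  Bob (100000) -> MATCH
  Jack (90000) -> MATCH


5 rows:
Alice, 120000
Wendy, 110000
Quinn, 100000
Bob, 100000
Jack, 90000


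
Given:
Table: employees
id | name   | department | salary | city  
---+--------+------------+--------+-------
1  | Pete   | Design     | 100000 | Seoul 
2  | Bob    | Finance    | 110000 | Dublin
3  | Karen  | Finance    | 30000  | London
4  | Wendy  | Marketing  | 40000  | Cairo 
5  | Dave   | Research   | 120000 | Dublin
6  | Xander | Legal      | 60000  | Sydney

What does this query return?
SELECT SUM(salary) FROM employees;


SUM(salary) = 100000 + 110000 + 30000 + 40000 + 120000 + 60000 = 460000

460000
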